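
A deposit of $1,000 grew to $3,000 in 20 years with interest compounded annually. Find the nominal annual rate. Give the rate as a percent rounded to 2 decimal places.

(1 + r)^20 = 3,000/1,000 = 3.
1 + r = 3^(1/20) ≈ 1.056467, so r ≈ 0.0564673.
r ≈ 5.64673%.

5.65%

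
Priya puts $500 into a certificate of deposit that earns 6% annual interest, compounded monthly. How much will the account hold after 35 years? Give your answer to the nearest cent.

Periodic rate = 6%/12 = 0.005; periods = 12·35 = 420.
A = 500·(1 + 0.005)^420 ≈ 500·8.123551494 ≈ 4,061.7757.

$4,061.78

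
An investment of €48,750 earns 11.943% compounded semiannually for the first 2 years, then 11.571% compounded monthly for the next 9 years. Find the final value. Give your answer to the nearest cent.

After 2 years at 11.943%: 48,750 × 1.26111974925 ≈ 61,479.5878.
Then 9 years at 11.571%: 61,479.5878 × 2.81905364634 ≈ 173,314.2561.

€173,314.26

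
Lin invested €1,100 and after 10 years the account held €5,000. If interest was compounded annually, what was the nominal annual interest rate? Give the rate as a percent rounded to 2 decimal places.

16.35%

(1 + r)^10 = 5,000/1,100 = 4.54545.
1 + r = 4.54545^(1/10) ≈ 1.163477, so r ≈ 0.163477.
r ≈ 16.34768%.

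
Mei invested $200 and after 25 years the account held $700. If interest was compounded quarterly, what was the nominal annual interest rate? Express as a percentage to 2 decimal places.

(1 + r/4)^100 = 700/200 = 3.5.
1 + r/4 = 3.5^(1/100) ≈ 1.012606, so r/4 ≈ 0.0126064.
r ≈ 4·0.0126064 = 5.04257%.

5.04%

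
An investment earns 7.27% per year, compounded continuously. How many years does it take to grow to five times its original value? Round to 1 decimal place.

22.1 years

e^(0.0727t) = 5, so 0.0727t = ln 5 ≈ 1.6094.
t ≈ 1.6094/0.0727 ≈ 22.1381.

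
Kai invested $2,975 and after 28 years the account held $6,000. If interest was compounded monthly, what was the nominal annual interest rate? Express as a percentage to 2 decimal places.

(1 + r/12)^336 = 6,000/2,975 = 2.01681.
1 + r/12 = 2.01681^(1/336) ≈ 1.00209, so r/12 ≈ 0.00209002.
r ≈ 12·0.00209002 = 2.50803%.

2.51%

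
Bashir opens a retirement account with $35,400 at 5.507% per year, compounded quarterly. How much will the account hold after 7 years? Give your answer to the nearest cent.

Growth factor = (1 + 0.0137675)^28 ≈ 1.4664734284.
A ≈ 35,400 × 1.4664734284 ≈ 51,913.1594.

$51,913.16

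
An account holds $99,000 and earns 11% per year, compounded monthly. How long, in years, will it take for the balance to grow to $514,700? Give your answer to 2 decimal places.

15.05 years

We need (1 + 0.00916667)^(12t) = 5.199, so 12t = ln 5.199 / ln 1.009167 ≈ 180.6555.
t ≈ 180.6555/12 = 15.0546 years.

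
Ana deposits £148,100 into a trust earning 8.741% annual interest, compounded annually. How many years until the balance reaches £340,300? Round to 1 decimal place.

We need (1 + 0.08741)^t = 2.2978, so t = ln 2.2978 / ln 1.08741 ≈ 9.9278.

9.9 years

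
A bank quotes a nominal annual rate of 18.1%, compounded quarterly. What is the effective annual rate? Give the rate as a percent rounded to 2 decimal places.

19.37%

EAR = (1 + 18.1%/4)^4 − 1 = (1 + 0.04525)^4 − 1.
(1 + 0.04525)^4 ≈ 1.19366, so EAR ≈ 19.36602%.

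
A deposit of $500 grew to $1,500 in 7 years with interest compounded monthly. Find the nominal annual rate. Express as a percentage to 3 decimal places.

(1 + r/12)^84 = 1,500/500 = 3.
1 + r/12 = 3^(1/84) ≈ 1.013165, so r/12 ≈ 0.0131646.
r ≈ 12·0.0131646 = 15.79754%.

15.798%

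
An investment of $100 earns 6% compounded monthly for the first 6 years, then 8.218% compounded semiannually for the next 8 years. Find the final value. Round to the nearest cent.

$272.75

Phase 1: 100·(1 + 0.005)^72 ≈ 143.2044.
Phase 2: 143.2044·(1 + 0.04109)^16 ≈ 272.7526.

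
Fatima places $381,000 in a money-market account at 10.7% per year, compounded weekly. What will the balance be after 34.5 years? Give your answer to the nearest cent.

$15,222,145.56

Periodic rate = 10.7%/52 = 0.00205769; periods = 52·34.5 = 1794.
A = 381,000·(1 + 0.107/52)^1794 ≈ 381,000·39.953137965642 ≈ 15,222,145.5649.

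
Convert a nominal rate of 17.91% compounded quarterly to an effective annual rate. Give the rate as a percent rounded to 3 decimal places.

One year is 4 periods at 0.044775 each: (1 + 0.044775)^4 ≈ 1.191492.
EAR = 1.191492 − 1 ≈ 19.14919%.

19.149%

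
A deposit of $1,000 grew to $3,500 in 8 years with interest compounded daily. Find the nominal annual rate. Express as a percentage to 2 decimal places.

15.66%

(1 + r/365)^2920 = 3,500/1,000 = 3.5.
1 + r/365 = 3.5^(1/2920) ≈ 1.000429, so r/365 ≈ 0.00042912.
r ≈ 365·0.00042912 = 15.66290%.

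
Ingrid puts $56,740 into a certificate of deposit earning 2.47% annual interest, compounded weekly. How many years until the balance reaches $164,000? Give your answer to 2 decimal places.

We need (1 + 0.000475)^(52t) = 2.8904, so 52t = ln 2.8904 / ln 1.000475 ≈ 2235.0296.
t ≈ 2235.0296/52 = 42.9813 years.

42.98 years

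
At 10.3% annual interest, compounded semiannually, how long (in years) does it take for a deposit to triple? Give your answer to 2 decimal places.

(1 + 0.0515)^(2t) = 3.
2t = ln 3 / ln(1 + 0.0515) ≈ 1.0986/0.0502177 ≈ 21.8770.
t ≈ 10.9385.

10.94 years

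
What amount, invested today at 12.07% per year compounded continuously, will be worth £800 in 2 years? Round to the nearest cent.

P = A·e^(−rt) = 800·e^(−0.2414).
e^(−0.2414) ≈ 0.785527353, so P ≈ 628.4219.

£628.42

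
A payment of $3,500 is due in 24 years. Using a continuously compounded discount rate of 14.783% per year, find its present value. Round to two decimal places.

P = A·e^(−rt) = 3,500·e^(−3.54792).
e^(−3.54792) ≈ 0.02878444908, so P ≈ 100.7456.

$100.75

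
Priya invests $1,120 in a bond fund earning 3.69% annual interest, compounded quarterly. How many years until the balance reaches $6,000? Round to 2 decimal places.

45.70 years

We need (1 + 0.009225)^(4t) = 5.3571, so 4t = ln 5.3571 / ln 1.009225 ≈ 182.7816.
t ≈ 182.7816/4 = 45.6954 years.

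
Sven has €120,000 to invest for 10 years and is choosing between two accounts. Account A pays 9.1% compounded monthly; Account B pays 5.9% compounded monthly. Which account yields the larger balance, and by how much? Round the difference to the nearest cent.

Account A growth factor: (1 + 0.091/12)^120 ≈ 2.47580829983; balance ≈ 297,096.9960.
Account B growth factor: (1 + 0.059/12)^120 ≈ 1.8013823097; balance ≈ 216,165.8772.
Account A is larger by 80,931.1188.

Account A, by €80,931.12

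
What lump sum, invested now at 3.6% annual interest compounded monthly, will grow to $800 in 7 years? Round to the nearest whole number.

$622

Periodic rate = 3.6%/12 = 0.003; 84 periods.
P = 800/(1 + 0.003)^84 ≈ 800/1.28611077 ≈ 622.0304.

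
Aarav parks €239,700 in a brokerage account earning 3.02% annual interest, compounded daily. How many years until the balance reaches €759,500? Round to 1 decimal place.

38.2 years

(1 + 0.0000827397)^(365t) = 759,500/239,700 = 3.1685.
365t·ln(1 + 0.0000827397) = ln(3.1685); 365t = 1.1533/8.27363e-05 ≈ 13939.1311.
t ≈ 38.1894 years.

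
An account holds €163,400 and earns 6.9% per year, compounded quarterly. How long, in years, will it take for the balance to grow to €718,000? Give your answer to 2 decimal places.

We need (1 + 0.01725)^(4t) = 4.3941, so 4t = ln 4.3941 / ln 1.01725 ≈ 86.5507.
t ≈ 86.5507/4 = 21.6377 years.

21.64 years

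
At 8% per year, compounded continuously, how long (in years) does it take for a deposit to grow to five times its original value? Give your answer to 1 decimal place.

e^(0.08t) = 5, so 0.08t = ln 5 ≈ 1.6094.
t ≈ 1.6094/0.08 ≈ 20.1180.

20.1 years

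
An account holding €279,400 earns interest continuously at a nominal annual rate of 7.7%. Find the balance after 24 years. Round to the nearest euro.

A = P·e^(rt) = 279,400·e^(0.077·24) = 279,400·e^1.848.
e^1.848 ≈ 6.34711259472, so A ≈ 1,773,383.2590.

€1,773,383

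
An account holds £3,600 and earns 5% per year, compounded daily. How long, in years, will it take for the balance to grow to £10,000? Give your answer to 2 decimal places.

20.43 years

We need (1 + 0.000136986)^(365t) = 2.7778, so 365t = ln 2.7778 / ln 1.000137 ≈ 7458.5649.
t ≈ 7458.5649/365 = 20.4344 years.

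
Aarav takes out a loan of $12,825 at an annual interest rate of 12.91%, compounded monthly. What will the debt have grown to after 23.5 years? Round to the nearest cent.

$262,183.05

Periodic rate = 12.91%/12 = 0.0107583; periods = 12·23.5 = 282.
A = 12,825·(1 + 0.1291/12)^282 ≈ 12,825·20.4431226772 ≈ 262,183.0483.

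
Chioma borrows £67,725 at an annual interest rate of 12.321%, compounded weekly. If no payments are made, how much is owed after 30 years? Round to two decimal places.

£2,717,270.72

Growth factor = (1 + 0.12321/52)^1560 ≈ 40.12212210688.
A ≈ 67,725 × 40.12212210688 ≈ 2,717,270.7197.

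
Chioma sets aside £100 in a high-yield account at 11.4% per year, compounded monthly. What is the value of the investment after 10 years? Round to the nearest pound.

Periodic rate = 11.4%/12 = 0.0095; periods = 12·10 = 120.
A = 100·(1 + 0.0095)^120 ≈ 100·3.10998857 ≈ 310.9989.

£311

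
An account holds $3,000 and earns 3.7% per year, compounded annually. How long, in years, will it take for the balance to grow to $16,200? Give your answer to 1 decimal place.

46.4 years

(1 + 0.037)^t = 16,200/3,000 = 5.4.
t·ln(1 + 0.037) = ln(5.4); t = 1.6864/0.0363319 ≈ 46.4164.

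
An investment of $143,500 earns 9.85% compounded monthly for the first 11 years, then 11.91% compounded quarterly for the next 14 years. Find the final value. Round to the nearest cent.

$2,183,034.01

Phase 1: 143,500·(1 + 0.0985/12)^132 ≈ 422,171.8067.
Phase 2: 422,171.8067·(1 + 0.029775)^56 ≈ 2,183,034.0091.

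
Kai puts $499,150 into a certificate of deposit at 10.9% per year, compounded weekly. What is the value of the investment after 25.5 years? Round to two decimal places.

$8,018,427.32

Growth factor = (1 + 0.109/52)^1326 ≈ 16.06416371237.
A ≈ 499,150 × 16.06416371237 ≈ 8,018,427.3170.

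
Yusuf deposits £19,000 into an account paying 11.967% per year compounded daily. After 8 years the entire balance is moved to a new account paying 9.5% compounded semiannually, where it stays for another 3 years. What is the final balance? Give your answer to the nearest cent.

Phase 1: 19,000·(1 + 0.11967/365)^2920 ≈ 49,483.6381.
Phase 2: 49,483.6381·(1 + 0.0475)^6 ≈ 65,371.1029.

£65,371.10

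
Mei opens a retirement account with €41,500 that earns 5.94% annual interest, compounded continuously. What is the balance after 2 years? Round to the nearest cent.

A = P·e^(rt) = 41,500·e^(0.0594·2) = 41,500·e^0.1188.
e^0.1188 ≈ 1.1261446668, so A ≈ 46,735.0037.

€46,735.00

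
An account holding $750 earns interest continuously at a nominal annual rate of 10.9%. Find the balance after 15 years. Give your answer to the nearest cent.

$3,847.09

A = P·e^(rt) = 750·e^(0.109·15) = 750·e^1.635.
e^1.635 ≈ 5.129457997, so A ≈ 3,847.0935.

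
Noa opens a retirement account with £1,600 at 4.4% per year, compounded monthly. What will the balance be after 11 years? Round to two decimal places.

Growth factor = (1 + 0.044/12)^132 ≈ 1.621116047.
A ≈ 1,600 × 1.621116047 ≈ 2,593.7857.

£2,593.79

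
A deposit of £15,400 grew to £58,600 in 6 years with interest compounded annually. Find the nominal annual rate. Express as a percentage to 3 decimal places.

(1 + r)^6 = 58,600/15,400 = 3.80519.
1 + r = 3.80519^(1/6) ≈ 1.24948, so r ≈ 0.24948.
r ≈ 24.94805%.

24.948%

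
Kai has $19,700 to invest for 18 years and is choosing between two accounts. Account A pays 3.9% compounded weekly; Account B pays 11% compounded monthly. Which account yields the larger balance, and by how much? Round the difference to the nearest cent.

Account B, by $101,660.95

A: (1 + 0.00075)^936 ≈ 2.0172533967, so 19,700 × 2.0172533967 ≈ 39,739.8919.
B: (1 + 0.11/12)^216 ≈ 7.1777077688, so 19,700 × 7.1777077688 ≈ 141,400.8430.
Difference ≈ 101,660.9511 in favor of B.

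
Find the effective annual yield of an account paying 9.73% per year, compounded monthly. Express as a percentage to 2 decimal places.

EAR = (1 + 9.73%/12)^12 − 1 = (1 + 0.00810833)^12 − 1.
(1 + 0.00810833)^12 ≈ 1.101759, so EAR ≈ 10.17586%.

10.18%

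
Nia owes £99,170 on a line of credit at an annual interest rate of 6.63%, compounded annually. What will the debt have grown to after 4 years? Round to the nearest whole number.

£128,203

Growth factor = (1 + 0.0663)^4 ≈ 1.29275919908.
A ≈ 99,170 × 1.29275919908 ≈ 128,202.9298.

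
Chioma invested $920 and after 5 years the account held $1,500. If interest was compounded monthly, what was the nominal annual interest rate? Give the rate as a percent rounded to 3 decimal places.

9.817%

The 60-period growth factor is 1,500/920 = 1.63043.
r/12 = 1.63043^(1/60) − 1 ≈ 0.00818073, so r ≈ 12·0.00818073 = 9.81687%.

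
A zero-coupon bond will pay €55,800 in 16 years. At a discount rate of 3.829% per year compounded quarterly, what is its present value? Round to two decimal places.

€30,327.28

Growth factor = (1 + 0.0095725)^64 ≈ 1.8399277989.
P = 55,800/1.8399277989 ≈ 30,327.2770.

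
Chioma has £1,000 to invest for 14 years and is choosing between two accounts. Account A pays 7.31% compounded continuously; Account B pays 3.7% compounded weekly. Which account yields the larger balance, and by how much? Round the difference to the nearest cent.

A: e^(0.0731·14) = e^1.0234 ≈ 2.782639673, so 1,000 × 2.782639673 ≈ 2,782.6397.
B: (1 + 0.037/52)^728 ≈ 1.678357772, so 1,000 × 1.678357772 ≈ 1,678.3578.
Difference ≈ 1,104.2819 in favor of A.

Account A, by £1,104.28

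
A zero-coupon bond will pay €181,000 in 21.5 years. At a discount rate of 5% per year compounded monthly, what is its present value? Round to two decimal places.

Growth factor = (1 + 0.05/12)^258 ≈ 2.92345641013.
P = 181,000/2.92345641013 ≈ 61,913.0148.

€61,913.01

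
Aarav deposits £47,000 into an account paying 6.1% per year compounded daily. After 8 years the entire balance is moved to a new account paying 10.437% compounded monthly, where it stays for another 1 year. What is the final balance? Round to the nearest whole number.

After 8 years at 6.1%: 47,000 × 1.628988429 ≈ 76,562.4562.
Then 1 years at 10.437%: 76,562.4562 × 1.1095102876 ≈ 84,946.8328.

£84,947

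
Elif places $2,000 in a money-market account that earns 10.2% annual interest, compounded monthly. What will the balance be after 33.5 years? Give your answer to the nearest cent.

Growth factor = (1 + 0.0085)^402 ≈ 30.040892044.
A ≈ 2,000 × 30.040892044 ≈ 60,081.7841.

$60,081.78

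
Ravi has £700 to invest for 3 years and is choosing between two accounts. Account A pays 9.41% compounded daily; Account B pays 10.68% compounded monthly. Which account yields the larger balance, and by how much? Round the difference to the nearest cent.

A: (1 + 0.0941/365)^1095 ≈ 1.32612826, so 700 × 1.32612826 ≈ 928.2898.
B: (1 + 0.0089)^36 ≈ 1.37572742, so 700 × 1.37572742 ≈ 963.0092.
Difference ≈ 34.7194 in favor of B.

Account B, by £34.72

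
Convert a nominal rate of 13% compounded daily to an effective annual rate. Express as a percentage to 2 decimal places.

13.88%

EAR = (1 + 13%/365)^365 − 1 = (1 + 0.000356164)^365 − 1.
(1 + 0.000356164)^365 ≈ 1.138802, so EAR ≈ 13.88020%.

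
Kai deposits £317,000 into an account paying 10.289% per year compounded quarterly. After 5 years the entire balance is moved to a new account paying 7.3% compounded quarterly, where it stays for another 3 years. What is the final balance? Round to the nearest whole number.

£654,500

Phase 1: 317,000·(1 + 0.0257225)^20 ≈ 526,813.5129.
Phase 2: 526,813.5129·(1 + 0.01825)^12 ≈ 654,500.4226.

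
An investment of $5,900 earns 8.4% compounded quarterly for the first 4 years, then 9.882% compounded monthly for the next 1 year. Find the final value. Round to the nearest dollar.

Phase 1: 5,900·(1 + 0.021)^16 ≈ 8,227.4241.
Phase 2: 8,227.4241·(1 + 0.008235)^12 ≈ 9,078.3123.

$9,078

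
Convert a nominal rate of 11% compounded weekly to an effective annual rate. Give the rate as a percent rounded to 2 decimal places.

One year is 52 periods at 0.00211538 each: (1 + 0.00211538)^52 ≈ 1.116148.
EAR = 1.116148 − 1 ≈ 11.61484%.

11.61%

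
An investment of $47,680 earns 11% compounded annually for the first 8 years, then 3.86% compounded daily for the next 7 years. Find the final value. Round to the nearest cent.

$143,966.10

After 8 years at 11%: 47,680 × 2.30453776972 ≈ 109,880.3609.
Then 7 years at 3.86%: 109,880.3609 × 1.3102077517 ≈ 143,966.1006.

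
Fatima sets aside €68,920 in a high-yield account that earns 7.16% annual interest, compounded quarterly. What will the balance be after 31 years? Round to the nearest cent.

Periodic rate = 7.16%/4 = 0.0179; periods = 4·31 = 124.
A = 68,920·(1 + 0.0179)^124 ≈ 68,920·9.02472924345 ≈ 621,984.3395.

€621,984.34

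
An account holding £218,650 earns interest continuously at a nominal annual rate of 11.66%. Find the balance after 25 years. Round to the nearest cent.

A = P·e^(rt) = 218,650·e^(0.1166·25) = 218,650·e^2.915.
e^2.915 ≈ 18.44881240275, so A ≈ 4,033,832.8319.

£4,033,832.83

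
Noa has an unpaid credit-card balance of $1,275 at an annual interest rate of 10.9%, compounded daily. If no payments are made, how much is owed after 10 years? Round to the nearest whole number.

Growth factor = (1 + 0.109/365)^3650 ≈ 2.973790135.
A ≈ 1,275 × 2.973790135 ≈ 3,791.5824.

$3,792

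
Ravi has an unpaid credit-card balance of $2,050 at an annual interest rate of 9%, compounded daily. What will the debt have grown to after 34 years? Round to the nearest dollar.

Growth factor = (1 + 0.09/365)^12410 ≈ 21.319513961.
A ≈ 2,050 × 21.319513961 ≈ 43,705.0036.

$43,705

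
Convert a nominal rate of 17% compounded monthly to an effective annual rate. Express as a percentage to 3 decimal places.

EAR = (1 + 17%/12)^12 − 1 = (1 + 0.0141667)^12 − 1.
(1 + 0.0141667)^12 ≈ 1.183892, so EAR ≈ 18.38917%.

18.389%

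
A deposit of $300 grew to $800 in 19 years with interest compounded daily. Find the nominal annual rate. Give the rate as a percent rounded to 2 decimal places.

(1 + r/365)^6935 = 800/300 = 2.66667.
1 + r/365 = 2.66667^(1/6935) ≈ 1.000141, so r/365 ≈ 0.000141442.
r ≈ 365·0.000141442 = 5.16262%.

5.16%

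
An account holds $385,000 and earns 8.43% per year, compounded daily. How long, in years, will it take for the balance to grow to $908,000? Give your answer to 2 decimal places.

(1 + 0.000230959)^(365t) = 908,000/385,000 = 2.3584.
365t·ln(1 + 0.000230959) = ln(2.3584); 365t = 0.858/0.000230932 ≈ 3715.3801.
t ≈ 10.1791 years.

10.18 years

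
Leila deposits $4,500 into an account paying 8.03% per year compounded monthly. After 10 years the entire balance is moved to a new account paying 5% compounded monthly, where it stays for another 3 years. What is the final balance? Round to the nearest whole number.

$11,636

Phase 1: 4,500·(1 + 0.0803/12)^120 ≈ 10,018.1918.
Phase 2: 10,018.1918·(1 + 0.05/12)^36 ≈ 11,635.8516.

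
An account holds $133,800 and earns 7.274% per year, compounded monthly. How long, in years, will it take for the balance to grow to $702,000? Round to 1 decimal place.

22.9 years

(1 + 0.00606167)^(12t) = 702,000/133,800 = 5.2466.
12t·ln(1 + 0.00606167) = ln(5.2466); 12t = 1.6576/0.00604337 ≈ 274.2820.
t ≈ 22.8568 years.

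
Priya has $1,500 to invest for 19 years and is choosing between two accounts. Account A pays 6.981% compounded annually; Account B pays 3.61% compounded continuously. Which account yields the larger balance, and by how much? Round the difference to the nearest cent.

Account A growth factor: (1 + 0.06981)^19 ≈ 3.60434546; balance ≈ 5,406.5182.
Account B growth factor: e^(0.0361·19) = e^0.6859 ≈ 1.985558034; balance ≈ 2,978.3371.
Account A is larger by 2,428.1811.

Account A, by $2,428.18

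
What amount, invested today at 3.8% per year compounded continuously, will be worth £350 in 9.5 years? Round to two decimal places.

P = A·e^(−rt) = 350·e^(−0.361).
e^(−0.361) ≈ 0.696978998, so P ≈ 243.9426.

£243.94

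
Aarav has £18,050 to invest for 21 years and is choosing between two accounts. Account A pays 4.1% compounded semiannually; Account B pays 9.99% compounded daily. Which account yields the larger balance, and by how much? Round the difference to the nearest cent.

A: (1 + 0.0205)^42 ≈ 2.3450190775, so 18,050 × 2.3450190775 ≈ 42,327.5943.
B: (1 + 0.0999/365)^7665 ≈ 8.14670015411, so 18,050 × 8.14670015411 ≈ 147,047.9378.
Difference ≈ 104,720.3434 in favor of B.

Account B, by £104,720.34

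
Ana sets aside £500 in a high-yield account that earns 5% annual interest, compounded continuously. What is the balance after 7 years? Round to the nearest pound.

£710

A = P·e^(rt) = 500·e^(0.05·7) = 500·e^0.35.
e^0.35 ≈ 1.41906755, so A ≈ 709.5338.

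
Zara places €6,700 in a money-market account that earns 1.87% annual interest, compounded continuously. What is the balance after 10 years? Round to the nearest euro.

€8,078

A = P·e^(rt) = 6,700·e^(0.0187·10) = 6,700·e^0.187.
e^0.187 ≈ 1.205627285, so A ≈ 8,077.7028.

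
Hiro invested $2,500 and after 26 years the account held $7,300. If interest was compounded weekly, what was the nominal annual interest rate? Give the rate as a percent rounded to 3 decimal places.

(1 + r/52)^1352 = 7,300/2,500 = 2.92.
1 + r/52 = 2.92^(1/1352) ≈ 1.000793, so r/52 ≈ 0.000792906.
r ≈ 52·0.000792906 = 4.12311%.

4.123%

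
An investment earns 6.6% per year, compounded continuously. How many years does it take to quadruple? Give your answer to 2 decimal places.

e^(0.066t) = 4, so 0.066t = ln 4 ≈ 1.3863.
t ≈ 1.3863/0.066 ≈ 21.0045.

21.00 years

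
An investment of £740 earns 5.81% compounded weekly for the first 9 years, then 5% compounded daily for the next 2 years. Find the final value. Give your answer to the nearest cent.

£1,379.19

After 9 years at 5.81%: 740 × 1.686420267 ≈ 1,247.9510.
Then 2 years at 5%: 1,247.9510 × 1.105163349 ≈ 1,379.1897.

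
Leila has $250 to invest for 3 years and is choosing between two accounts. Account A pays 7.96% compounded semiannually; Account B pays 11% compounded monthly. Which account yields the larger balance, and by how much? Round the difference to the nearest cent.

Account B, by $31.25

Account A growth factor: (1 + 0.0398)^6 ≈ 1.26385974; balance ≈ 315.9649.
Account B growth factor: (1 + 0.11/12)^36 ≈ 1.38887863; balance ≈ 347.2197.
Account B is larger by 31.2547.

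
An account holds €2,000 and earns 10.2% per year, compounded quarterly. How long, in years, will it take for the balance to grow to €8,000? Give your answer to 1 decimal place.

13.8 years

(1 + 0.0255)^(4t) = 8,000/2,000 = 4.
4t·ln(1 + 0.0255) = ln(4); 4t = 1.3863/0.0251803 ≈ 55.0547.
t ≈ 13.7637 years.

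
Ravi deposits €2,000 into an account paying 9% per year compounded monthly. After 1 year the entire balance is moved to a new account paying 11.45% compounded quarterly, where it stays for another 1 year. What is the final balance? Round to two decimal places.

€2,449.06

After 1 years at 9%: 2,000 × 1.093806898 ≈ 2,187.6138.
Then 1 years at 11.45%: 2,187.6138 × 1.119510835 ≈ 2,449.0573.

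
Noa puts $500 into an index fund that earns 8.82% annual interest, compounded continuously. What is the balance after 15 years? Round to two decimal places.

A = P·e^(rt) = 500·e^(0.0882·15) = 500·e^1.323.
e^1.323 ≈ 3.754668504, so A ≈ 1,877.3343.

$1,877.33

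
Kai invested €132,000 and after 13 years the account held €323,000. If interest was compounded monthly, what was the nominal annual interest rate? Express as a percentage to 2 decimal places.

6.90%

The 156-period growth factor is 323,000/132,000 = 2.44697.
r/12 = 2.44697^(1/156) − 1 ≈ 0.0057527, so r ≈ 12·0.0057527 = 6.90324%.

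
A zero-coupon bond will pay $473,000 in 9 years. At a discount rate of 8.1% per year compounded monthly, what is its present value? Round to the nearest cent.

$228,730.57

Growth factor = (1 + 0.00675)^108 ≈ 2.06793524013.
P = 473,000/2.06793524013 ≈ 228,730.5670.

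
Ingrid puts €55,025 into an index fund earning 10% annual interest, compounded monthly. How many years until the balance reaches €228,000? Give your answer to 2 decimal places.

14.27 years

We need (1 + 0.00833333)^(12t) = 4.1436, so 12t = ln 4.1436 / ln 1.008333 ≈ 171.2968.
t ≈ 171.2968/12 = 14.2747 years.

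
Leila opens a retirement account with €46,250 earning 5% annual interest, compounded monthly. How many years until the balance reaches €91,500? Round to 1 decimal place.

13.7 years

(1 + 0.00416667)^(12t) = 91,500/46,250 = 1.9784.
12t·ln(1 + 0.00416667) = ln(1.9784); 12t = 0.68228/0.00415801 ≈ 164.0875.
t ≈ 13.6740 years.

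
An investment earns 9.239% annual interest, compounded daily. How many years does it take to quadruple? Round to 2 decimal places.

15.01 years

(1 + 0.000253123)^(365t) = 4.
365t = ln 4 / ln(1 + 0.000253123) ≈ 1.3863/0.000253091 ≈ 5477.4486.
t ≈ 15.0067.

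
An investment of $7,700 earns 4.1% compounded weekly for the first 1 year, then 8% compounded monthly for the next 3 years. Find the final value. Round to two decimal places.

Phase 1: 7,700·(1 + 0.041/52)^52 ≈ 8,022.1316.
Phase 2: 8,022.1316·(1 + 0.08/12)^36 ≈ 10,190.0088.

$10,190.01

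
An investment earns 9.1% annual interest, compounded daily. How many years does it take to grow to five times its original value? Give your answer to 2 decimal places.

17.69 years

(1 + 0.000249315)^(365t) = 5.
365t = ln 5 / ln(1 + 0.000249315) ≈ 1.6094/0.000249284 ≈ 6456.2425.
t ≈ 17.6883.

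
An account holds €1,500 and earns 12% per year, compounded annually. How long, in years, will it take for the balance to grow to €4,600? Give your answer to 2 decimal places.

We need (1 + 0.12)^t = 3.0667, so t = ln 3.0667 / ln 1.12 ≈ 9.8880.

9.89 years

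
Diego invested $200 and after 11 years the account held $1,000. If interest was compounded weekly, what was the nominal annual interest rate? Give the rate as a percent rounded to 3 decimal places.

14.652%

(1 + r/52)^572 = 1,000/200 = 5.
1 + r/52 = 5^(1/572) ≈ 1.002818, so r/52 ≈ 0.00281766.
r ≈ 52·0.00281766 = 14.65186%.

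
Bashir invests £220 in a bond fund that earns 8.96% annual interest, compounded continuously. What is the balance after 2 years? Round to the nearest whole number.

A = P·e^(rt) = 220·e^(0.0896·2) = 220·e^0.1792.
e^0.1792 ≈ 1.19625997, so A ≈ 263.1772.

£263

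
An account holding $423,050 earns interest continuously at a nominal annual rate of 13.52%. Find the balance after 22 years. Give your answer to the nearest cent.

$8,282,419.17

A = P·e^(rt) = 423,050·e^(0.1352·22) = 423,050·e^2.9744.
e^2.9744 ≈ 19.57787300107, so A ≈ 8,282,419.1731.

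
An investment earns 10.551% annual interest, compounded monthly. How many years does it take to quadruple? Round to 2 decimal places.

(1 + 0.0087925)^(12t) = 4.
12t = ln 4 / ln(1 + 0.0087925) ≈ 1.3863/0.00875407 ≈ 158.3600.
t ≈ 13.1967.

13.20 years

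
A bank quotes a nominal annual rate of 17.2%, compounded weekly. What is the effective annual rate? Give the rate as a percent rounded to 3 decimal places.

EAR = (1 + 17.2%/52)^52 − 1 = (1 + 0.00330769)^52 − 1.
(1 + 0.00330769)^52 ≈ 1.187341, so EAR ≈ 18.73408%.

18.734%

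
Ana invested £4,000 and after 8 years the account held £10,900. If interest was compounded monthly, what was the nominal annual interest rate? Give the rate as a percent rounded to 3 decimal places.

(1 + r/12)^96 = 10,900/4,000 = 2.725.
1 + r/12 = 2.725^(1/96) ≈ 1.010497, so r/12 ≈ 0.0104971.
r ≈ 12·0.0104971 = 12.59651%.

12.597%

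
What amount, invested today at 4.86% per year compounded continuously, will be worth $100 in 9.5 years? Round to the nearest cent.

P = A·e^(−rt) = 100·e^(−0.4617).
e^(−0.4617) ≈ 0.63021137, so P ≈ 63.0211.

$63.02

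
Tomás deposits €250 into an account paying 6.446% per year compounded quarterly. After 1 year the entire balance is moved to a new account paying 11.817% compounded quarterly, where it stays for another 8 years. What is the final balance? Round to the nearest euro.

€677

After 1 years at 6.446%: 250 × 1.06603497 ≈ 266.5087.
Then 8 years at 11.817%: 266.5087 × 2.53873245 ≈ 676.5944.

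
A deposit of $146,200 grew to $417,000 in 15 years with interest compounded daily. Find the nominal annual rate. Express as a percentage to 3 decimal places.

6.988%

(1 + r/365)^5475 = 417,000/146,200 = 2.85226.
1 + r/365 = 2.85226^(1/5475) ≈ 1.000191, so r/365 ≈ 0.000191454.
r ≈ 365·0.000191454 = 6.98807%.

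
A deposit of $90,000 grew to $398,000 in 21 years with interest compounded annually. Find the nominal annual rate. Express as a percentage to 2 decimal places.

7.34%

The 21-period growth factor is 398,000/90,000 = 4.42222.
r = 4.42222^(1/21) − 1 ≈ 0.0733585, i.e. 7.33585%.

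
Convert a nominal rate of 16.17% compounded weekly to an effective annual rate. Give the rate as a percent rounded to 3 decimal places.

One year is 52 periods at 0.00310962 each: (1 + 0.00310962)^52 ≈ 1.175213.
EAR = 1.175213 − 1 ≈ 17.52126%.

17.521%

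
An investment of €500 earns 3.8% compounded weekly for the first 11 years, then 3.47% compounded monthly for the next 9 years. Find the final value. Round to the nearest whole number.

€1,037

After 11 years at 3.8%: 500 × 1.518688819 ≈ 759.3444.
Then 9 years at 3.47%: 759.3444 × 1.365948877 ≈ 1,037.2256.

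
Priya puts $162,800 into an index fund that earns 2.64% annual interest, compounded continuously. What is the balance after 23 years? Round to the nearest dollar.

A = P·e^(rt) = 162,800·e^(0.0264·23) = 162,800·e^0.6072.
e^0.6072 ≈ 1.83528539863, so A ≈ 298,784.4629.

$298,784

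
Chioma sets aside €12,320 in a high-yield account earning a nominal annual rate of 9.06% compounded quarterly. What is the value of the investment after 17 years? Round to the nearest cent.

Growth factor = (1 + 0.02265)^68 ≈ 4.586036879.
A ≈ 12,320 × 4.586036879 ≈ 56,499.9743.

€56,499.97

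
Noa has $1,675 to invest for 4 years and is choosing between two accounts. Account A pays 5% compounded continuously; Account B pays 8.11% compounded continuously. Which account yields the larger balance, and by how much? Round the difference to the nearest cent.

Account B, by $271.01

A: e^(0.05·4) = e^0.2 ≈ 1.221402758, so 1,675 × 1.221402758 ≈ 2,045.8496.
B: e^(0.0811·4) = e^0.3244 ≈ 1.383200477, so 1,675 × 1.383200477 ≈ 2,316.8608.
Difference ≈ 271.0112 in favor of B.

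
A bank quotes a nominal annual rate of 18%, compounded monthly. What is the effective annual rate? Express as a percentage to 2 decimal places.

One year is 12 periods at 0.015 each: (1 + 0.015)^12 ≈ 1.195618.
EAR = 1.195618 − 1 ≈ 19.56182%.

19.56%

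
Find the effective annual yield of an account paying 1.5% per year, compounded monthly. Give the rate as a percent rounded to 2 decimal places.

1.51%

EAR = (1 + 1.5%/12)^12 − 1 = (1 + 0.00125)^12 − 1.
(1 + 0.00125)^12 ≈ 1.015104, so EAR ≈ 1.51036%.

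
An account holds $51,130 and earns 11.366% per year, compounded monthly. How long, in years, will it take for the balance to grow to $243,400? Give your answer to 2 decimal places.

13.79 years

(1 + 0.00947167)^(12t) = 243,400/51,130 = 4.7604.
12t·ln(1 + 0.00947167) = ln(4.7604); 12t = 1.5603/0.00942709 ≈ 165.5160.
t ≈ 13.7930 years.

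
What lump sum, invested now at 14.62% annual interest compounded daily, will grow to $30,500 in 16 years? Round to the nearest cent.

$2,941.72

Periodic rate = 14.62%/365 = 0.000400548; 5840 periods.
P = 30,500/(1 + 0.1462/365)^5840 ≈ 30,500/10.368077808 ≈ 2,941.7218.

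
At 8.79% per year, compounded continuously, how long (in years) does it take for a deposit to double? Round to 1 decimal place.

7.9 years

e^(0.0879t) = 2, so 0.0879t = ln 2 ≈ 0.69315.
t ≈ 0.69315/0.0879 ≈ 7.8856.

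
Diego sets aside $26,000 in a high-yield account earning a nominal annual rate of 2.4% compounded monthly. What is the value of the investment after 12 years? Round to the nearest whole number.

$34,668

Growth factor = (1 + 0.002)^144 ≈ 1.3333737486.
A ≈ 26,000 × 1.3333737486 ≈ 34,667.7175.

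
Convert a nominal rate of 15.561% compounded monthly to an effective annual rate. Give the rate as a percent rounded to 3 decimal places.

One year is 12 periods at 0.0129675 each: (1 + 0.0129675)^12 ≈ 1.167202.
EAR = 1.167202 − 1 ≈ 16.72023%.

16.720%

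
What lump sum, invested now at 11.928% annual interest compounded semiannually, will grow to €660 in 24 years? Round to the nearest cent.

€40.92

Periodic rate = 11.928%/2 = 0.05964; 48 periods.
P = 660/(1 + 0.05964)^48 ≈ 660/16.1287426 ≈ 40.9207.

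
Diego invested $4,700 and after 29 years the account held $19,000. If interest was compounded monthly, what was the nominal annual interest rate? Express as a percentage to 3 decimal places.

The 348-period growth factor is 19,000/4,700 = 4.04255.
r/12 = 4.04255^(1/348) − 1 ≈ 0.00402208, so r ≈ 12·0.00402208 = 4.82650%.

4.826%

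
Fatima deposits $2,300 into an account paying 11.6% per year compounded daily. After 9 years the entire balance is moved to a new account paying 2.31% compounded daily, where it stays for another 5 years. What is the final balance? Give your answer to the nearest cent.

$7,331.94

Phase 1: 2,300·(1 + 0.116/365)^3285 ≈ 6,532.1965.
Phase 2: 6,532.1965·(1 + 0.0231/365)^1825 ≈ 7,331.9360.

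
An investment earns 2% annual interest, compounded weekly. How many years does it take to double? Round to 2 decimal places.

(1 + 0.000384615)^(52t) = 2.
52t = ln 2 / ln(1 + 0.000384615) ≈ 0.69315/0.000384541 ≈ 1802.5292.
t ≈ 34.6640.

34.66 years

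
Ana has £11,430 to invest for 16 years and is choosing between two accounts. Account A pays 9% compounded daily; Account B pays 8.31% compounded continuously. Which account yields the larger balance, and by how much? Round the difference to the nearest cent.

Account A growth factor: (1 + 0.09/365)^5840 ≈ 4.2199466886; balance ≈ 48,233.9907.
Account B growth factor: e^(0.0831·16) = e^1.3296 ≈ 3.7795312727; balance ≈ 43,200.0424.
Account A is larger by 5,033.9482.

Account A, by £5,033.95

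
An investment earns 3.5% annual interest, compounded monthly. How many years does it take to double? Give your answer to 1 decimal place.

19.8 years

(1 + 0.00291667)^(12t) = 2.
12t = ln 2 / ln(1 + 0.00291667) ≈ 0.69315/0.00291242 ≈ 237.9969.
t ≈ 19.8331.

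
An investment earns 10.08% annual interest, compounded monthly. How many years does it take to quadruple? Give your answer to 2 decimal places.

13.81 years

(1 + 0.0084)^(12t) = 4.
12t = ln 4 / ln(1 + 0.0084) ≈ 1.3863/0.00836492 ≈ 165.7272.
t ≈ 13.8106.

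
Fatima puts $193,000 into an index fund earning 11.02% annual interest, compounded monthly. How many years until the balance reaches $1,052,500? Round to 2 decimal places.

15.46 years

(1 + 0.00918333)^(12t) = 1,052,500/193,000 = 5.4534.
12t·ln(1 + 0.00918333) = ln(5.4534); 12t = 1.6962/0.00914142 ≈ 185.5546.
t ≈ 15.4629 years.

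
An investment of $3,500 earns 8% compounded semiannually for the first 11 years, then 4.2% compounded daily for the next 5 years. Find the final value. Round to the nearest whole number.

$10,233

After 11 years at 8%: 3,500 × 2.3699187915 ≈ 8,294.7158.
Then 5 years at 4.2%: 8,294.7158 × 1.2336631557 ≈ 10,232.8852.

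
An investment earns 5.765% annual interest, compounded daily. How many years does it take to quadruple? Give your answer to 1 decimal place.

24.0 years

(1 + 0.000157945)^(365t) = 4.
365t = ln 4 / ln(1 + 0.000157945) ≈ 1.3863/0.000157933 ≈ 8777.7520.
t ≈ 24.0486.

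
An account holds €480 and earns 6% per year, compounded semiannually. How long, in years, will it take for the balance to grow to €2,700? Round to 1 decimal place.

29.2 years

(1 + 0.03)^(2t) = 2,700/480 = 5.625.
2t·ln(1 + 0.03) = ln(5.625); 2t = 1.7272/0.0295588 ≈ 58.4334.
t ≈ 29.2167 years.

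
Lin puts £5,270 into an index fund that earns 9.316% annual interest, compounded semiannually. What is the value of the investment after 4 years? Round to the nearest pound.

Periodic rate = 9.316%/2 = 0.04658; periods = 2·4 = 8.
A = 5,270·(1 + 0.04658)^8 ≈ 5,270·1.439393209 ≈ 7,585.6022.

£7,586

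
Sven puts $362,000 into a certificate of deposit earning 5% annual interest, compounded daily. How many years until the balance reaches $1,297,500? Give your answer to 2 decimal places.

25.53 years

(1 + 0.000136986)^(365t) = 1,297,500/362,000 = 3.5843.
365t·ln(1 + 0.000136986) = ln(3.5843); 365t = 1.2766/0.000136977 ≈ 9319.4562.
t ≈ 25.5328 years.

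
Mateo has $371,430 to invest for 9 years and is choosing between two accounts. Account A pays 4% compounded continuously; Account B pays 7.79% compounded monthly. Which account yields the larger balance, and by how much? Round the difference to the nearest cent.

Account B, by $214,715.11

Account A growth factor: e^(0.04·9) = e^0.36 ≈ 1.43332941456; balance ≈ 532,381.5445.
Account B growth factor: (1 + 0.0779/12)^108 ≈ 2.01140633601; balance ≈ 747,096.6554.
Account B is larger by 214,715.1109.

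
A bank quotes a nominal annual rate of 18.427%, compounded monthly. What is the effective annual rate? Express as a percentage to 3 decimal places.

EAR = (1 + 18.427%/12)^12 − 1 = (1 + 0.0153558)^12 − 1.
(1 + 0.0153558)^12 ≈ 1.200658, so EAR ≈ 20.06577%.

20.066%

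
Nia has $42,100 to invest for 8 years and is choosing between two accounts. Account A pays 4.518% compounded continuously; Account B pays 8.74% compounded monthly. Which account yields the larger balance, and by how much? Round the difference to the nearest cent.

A: e^(0.04518·8) = e^0.36144 ≈ 1.4353948957, so 42,100 × 1.4353948957 ≈ 60,430.1251.
B: (1 + 0.0874/12)^96 ≈ 2.0070501218, so 42,100 × 2.0070501218 ≈ 84,496.8101.
Difference ≈ 24,066.6850 in favor of B.

Account B, by $24,066.69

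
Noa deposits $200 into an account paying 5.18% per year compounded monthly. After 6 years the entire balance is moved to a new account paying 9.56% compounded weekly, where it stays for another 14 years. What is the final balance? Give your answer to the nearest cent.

$1,038.59

Phase 1: 200·(1 + 0.0518/12)^72 ≈ 272.7208.
Phase 2: 272.7208·(1 + 0.0956/52)^728 ≈ 1,038.5904.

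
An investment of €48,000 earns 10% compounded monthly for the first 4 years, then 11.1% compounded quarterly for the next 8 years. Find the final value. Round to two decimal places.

€171,648.00

After 4 years at 10%: 48,000 × 1.48935409861 ≈ 71,488.9967.
Then 8 years at 11.1%: 71,488.9967 × 2.40104076987 ≈ 171,647.9958.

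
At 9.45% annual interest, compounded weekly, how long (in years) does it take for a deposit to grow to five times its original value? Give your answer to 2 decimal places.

(1 + 0.00181731)^(52t) = 5.
52t = ln 5 / ln(1 + 0.00181731) ≈ 1.6094/0.00181566 ≈ 886.4211.
t ≈ 17.0466.

17.05 years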